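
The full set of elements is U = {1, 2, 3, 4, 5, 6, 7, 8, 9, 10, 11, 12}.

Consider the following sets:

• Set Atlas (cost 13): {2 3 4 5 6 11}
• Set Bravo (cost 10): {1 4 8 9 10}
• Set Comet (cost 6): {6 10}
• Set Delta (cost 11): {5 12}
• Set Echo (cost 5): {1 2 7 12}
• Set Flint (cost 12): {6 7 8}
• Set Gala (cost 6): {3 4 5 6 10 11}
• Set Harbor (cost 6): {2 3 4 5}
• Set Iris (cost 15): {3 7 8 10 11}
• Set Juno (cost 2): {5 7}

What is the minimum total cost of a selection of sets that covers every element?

Bravo, Echo, Gala together cover every element (Bravo ∪ Echo ∪ Gala = {1, 2, 3, 4, 5, 6, 7, 8, 9, 10, 11, 12}); total cost 10 + 5 + 6 = 21.
No covering selection has total cost below 21.

21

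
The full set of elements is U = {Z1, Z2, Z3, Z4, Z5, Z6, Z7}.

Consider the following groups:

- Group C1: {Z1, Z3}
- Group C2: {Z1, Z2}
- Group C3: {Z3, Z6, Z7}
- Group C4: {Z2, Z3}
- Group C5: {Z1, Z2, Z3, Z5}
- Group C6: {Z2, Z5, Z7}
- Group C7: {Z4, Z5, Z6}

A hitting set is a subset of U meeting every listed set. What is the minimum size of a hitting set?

The 3 elements {Z2, Z3, Z6} hit every group.
No choice of 2 elements meets every group, so 3 is the minimum.

3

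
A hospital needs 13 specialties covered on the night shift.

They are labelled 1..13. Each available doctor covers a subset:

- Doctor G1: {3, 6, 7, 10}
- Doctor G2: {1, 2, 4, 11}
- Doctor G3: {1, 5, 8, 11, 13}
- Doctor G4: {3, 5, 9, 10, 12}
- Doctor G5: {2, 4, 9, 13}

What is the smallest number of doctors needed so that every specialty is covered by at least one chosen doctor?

4

Take {G1, G3, G4, G5}. Their union is {1, 2, 3, 4, 5, 6, 7, 8, 9, 10, 11, 12, 13}, which is all 13 specialties.
No 3 of the 5 doctors cover everything (all 10 combinations miss at least one specialty), so 4 is optimal.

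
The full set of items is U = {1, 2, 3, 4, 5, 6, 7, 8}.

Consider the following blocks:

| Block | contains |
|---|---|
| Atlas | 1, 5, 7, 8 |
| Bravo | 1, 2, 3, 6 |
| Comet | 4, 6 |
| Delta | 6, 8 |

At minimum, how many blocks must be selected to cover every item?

Atlas, Bravo, and Comet cover everything between them: the union {1, 2, 3, 4, 5, 6, 7, 8} is all of U.
Only Bravo contains 2, so Bravo is forced; the remaining 4 items need at least 2 more blocks (each remaining block adds at most 3) — so at least 3 blocks are needed, and 3 is optimal.

3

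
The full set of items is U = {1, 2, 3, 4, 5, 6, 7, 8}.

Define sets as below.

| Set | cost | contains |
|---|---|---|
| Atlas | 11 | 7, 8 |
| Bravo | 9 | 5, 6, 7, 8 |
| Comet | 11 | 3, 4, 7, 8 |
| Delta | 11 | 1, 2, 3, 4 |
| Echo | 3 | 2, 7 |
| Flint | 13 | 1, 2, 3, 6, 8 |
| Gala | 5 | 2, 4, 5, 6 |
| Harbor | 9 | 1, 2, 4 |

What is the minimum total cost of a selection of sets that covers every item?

Bravo, Delta together cover every item (Bravo ∪ Delta = {1, 2, 3, 4, 5, 6, 7, 8}); total cost 9 + 11 = 20.
The greedy pick Gala, Echo, Flint costs 21; no covering selection beats 20.

20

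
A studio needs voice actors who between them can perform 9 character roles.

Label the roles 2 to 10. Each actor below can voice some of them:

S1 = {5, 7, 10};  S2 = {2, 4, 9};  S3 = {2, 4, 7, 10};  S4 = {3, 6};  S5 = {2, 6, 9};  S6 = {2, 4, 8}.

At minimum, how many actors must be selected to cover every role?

4

Take {S1, S4, S5, S6}. Their union is {2, 3, 4, 5, 6, 7, 8, 9, 10}, which is all 9 roles.
No 3 of the 6 actors cover everything (all 20 combinations miss at least one role), so 4 is optimal.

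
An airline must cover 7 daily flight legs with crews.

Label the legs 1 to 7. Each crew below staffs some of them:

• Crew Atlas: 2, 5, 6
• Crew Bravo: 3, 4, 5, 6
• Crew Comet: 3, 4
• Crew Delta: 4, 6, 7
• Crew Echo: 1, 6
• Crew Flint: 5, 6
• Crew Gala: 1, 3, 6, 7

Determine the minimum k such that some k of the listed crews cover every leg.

3

Take {Atlas, Comet, Gala}. Their union is {1, 2, 3, 4, 5, 6, 7}, which is all 7 legs.
Only Atlas contains 2, so Atlas is forced; the remaining 4 legs need at least 2 more crews (each remaining crew adds at most 3) — so at least 3 crews are needed, and 3 is optimal.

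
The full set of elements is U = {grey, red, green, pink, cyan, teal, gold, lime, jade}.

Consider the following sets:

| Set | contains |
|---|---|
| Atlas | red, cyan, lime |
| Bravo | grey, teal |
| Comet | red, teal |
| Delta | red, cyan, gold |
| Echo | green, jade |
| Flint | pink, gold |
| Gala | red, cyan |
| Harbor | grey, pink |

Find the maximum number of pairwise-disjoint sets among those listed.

Atlas, Bravo, Echo, Flint are pairwise disjoint (Atlas={red,cyan,lime}; Bravo={grey,teal}; Echo={green,jade}; Flint={pink,gold}).
Every remaining set overlaps one of these, and no 5 of the listed sets are pairwise disjoint, so 4 is the maximum.

4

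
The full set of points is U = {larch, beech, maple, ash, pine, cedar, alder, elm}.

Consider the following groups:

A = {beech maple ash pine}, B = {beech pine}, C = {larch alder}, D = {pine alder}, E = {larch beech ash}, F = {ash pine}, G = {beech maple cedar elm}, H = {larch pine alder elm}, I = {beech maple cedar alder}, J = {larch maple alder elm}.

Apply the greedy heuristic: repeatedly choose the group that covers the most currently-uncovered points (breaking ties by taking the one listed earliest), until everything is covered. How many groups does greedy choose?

3

Greedy: pick A (covers 4 new) → pick H (covers 3 new) → pick G (covers 1 new). Total picks: 3.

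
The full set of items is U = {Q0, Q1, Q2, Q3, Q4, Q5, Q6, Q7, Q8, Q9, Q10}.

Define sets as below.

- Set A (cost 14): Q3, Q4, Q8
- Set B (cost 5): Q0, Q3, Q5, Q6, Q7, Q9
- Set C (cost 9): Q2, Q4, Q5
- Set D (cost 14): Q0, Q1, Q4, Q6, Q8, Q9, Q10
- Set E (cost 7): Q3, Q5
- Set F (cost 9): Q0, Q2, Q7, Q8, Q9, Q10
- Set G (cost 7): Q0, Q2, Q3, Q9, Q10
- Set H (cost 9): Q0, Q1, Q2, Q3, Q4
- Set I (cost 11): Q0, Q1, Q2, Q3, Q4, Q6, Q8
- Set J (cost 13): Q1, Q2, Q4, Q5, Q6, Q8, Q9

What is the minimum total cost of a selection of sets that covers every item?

23

B, F, H together cover every item (B ∪ F ∪ H = {Q0, Q1, Q2, Q3, Q4, Q5, Q6, Q7, Q8, Q9, Q10}); total cost 5 + 9 + 9 = 23.
No covering selection has total cost below 23.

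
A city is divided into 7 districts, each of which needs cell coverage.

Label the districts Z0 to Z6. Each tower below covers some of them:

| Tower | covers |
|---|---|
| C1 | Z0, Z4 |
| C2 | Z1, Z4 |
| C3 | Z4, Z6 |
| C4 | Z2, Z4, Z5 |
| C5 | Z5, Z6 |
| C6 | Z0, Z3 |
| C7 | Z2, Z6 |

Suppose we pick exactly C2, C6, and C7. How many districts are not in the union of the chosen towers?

1

Union of C2, C6, C7 = {Z0, Z1, Z2, Z3, Z4, Z6}.
Not covered: Z5 — 1 district.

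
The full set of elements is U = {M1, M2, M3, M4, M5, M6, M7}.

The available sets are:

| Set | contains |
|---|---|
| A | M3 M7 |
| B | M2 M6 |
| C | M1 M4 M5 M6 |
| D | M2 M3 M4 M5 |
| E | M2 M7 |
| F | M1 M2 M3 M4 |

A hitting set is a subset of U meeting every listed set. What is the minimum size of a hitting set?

3

The 3 elements {M2, M3, M5} hit every set.
No choice of 2 elements meets every set, so 3 is the minimum.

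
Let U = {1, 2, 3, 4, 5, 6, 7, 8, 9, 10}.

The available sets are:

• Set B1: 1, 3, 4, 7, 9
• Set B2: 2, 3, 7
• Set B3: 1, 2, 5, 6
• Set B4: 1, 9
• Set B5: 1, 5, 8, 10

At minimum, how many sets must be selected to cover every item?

B1 and B3 and B5 together: B1 ∪ B3 ∪ B5 = {1, 2, 3, 4, 5, 6, 7, 8, 9, 10} — every item is covered.
Only B1 contains 4, so B1 is forced; the remaining 5 items need at least 2 more sets (each remaining set adds at most 3) — so at least 3 sets are needed, and 3 is optimal.

3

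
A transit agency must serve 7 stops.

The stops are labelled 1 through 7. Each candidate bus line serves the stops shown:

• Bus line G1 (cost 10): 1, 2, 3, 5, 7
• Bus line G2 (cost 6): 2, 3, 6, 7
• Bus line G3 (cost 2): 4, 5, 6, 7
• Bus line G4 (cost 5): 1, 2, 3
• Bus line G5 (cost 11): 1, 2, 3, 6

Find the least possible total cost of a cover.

G3, G4 together cover every stop (G3 ∪ G4 = {1, 2, 3, 4, 5, 6, 7}); total cost 2 + 5 = 7.
No covering selection has total cost below 7.

7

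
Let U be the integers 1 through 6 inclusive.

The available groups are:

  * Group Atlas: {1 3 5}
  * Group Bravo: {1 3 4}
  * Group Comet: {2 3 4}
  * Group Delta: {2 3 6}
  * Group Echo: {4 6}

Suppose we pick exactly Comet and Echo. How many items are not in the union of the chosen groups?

Union of Comet, Echo = {2, 3, 4, 6}.
Not covered: 1, 5 — 2 items.

2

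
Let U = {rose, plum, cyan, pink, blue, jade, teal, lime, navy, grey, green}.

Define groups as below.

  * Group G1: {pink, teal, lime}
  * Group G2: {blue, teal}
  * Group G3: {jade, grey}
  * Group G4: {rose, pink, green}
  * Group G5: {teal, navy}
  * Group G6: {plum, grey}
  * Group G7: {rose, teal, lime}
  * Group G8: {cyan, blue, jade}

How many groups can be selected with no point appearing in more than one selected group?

G4, G5, G6, G8 are pairwise disjoint (G4={rose,pink,green}; G5={teal,navy}; G6={plum,grey}; G8={cyan,blue,jade}).
Every remaining group overlaps one of these, and no 5 of the listed groups are pairwise disjoint, so 4 is the maximum.

4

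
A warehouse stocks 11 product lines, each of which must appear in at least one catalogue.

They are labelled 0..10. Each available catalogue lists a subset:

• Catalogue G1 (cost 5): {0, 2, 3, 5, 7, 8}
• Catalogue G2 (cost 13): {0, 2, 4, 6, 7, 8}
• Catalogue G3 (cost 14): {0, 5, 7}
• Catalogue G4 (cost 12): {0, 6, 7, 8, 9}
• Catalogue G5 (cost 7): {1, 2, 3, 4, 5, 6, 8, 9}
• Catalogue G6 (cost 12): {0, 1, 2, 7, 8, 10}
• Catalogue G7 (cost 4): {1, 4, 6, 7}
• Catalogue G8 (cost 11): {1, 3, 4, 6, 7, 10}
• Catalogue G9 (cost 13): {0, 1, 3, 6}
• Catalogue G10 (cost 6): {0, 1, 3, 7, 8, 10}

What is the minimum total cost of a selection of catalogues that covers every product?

G5, G10 together cover every product (G5 ∪ G10 = {0, 1, 2, 3, 4, 5, 6, 7, 8, 9, 10}); total cost 7 + 6 = 13.
The greedy pick G1, G7, G10, G5 costs 22; no covering selection beats 13.

13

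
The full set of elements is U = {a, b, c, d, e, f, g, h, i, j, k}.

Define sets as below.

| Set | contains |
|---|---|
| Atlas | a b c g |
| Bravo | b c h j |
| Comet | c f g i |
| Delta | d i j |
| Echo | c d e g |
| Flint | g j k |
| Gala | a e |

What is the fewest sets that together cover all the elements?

Bravo, Comet, Echo, Flint, and Gala cover everything between them: the union {a, b, c, d, e, f, g, h, i, j, k} is all of U.
No 4 of the 7 sets cover everything (all 35 combinations miss at least one element), so 5 is optimal.

5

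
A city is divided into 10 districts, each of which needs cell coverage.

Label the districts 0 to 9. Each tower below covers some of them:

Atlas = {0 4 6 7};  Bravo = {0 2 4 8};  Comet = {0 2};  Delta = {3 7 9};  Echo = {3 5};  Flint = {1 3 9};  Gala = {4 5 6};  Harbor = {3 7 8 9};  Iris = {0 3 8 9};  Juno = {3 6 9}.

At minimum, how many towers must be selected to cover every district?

Comet and Flint and Gala and Harbor together: Comet ∪ Flint ∪ Gala ∪ Harbor = {0, 1, 2, 3, 4, 5, 6, 7, 8, 9} — every district is covered.
No 3 of the 10 towers cover everything (all 120 combinations miss at least one district), so 4 is optimal.

4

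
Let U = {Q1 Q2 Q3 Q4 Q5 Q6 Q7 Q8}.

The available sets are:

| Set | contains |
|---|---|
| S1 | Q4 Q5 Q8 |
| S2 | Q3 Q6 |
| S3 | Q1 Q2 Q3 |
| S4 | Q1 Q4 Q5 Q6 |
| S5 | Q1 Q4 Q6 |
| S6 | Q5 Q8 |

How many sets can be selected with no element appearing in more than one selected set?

S2, S6 are pairwise disjoint (S2={Q3,Q6}; S6={Q5,Q8}).
Every remaining set overlaps one of these, and no 3 of the listed sets are pairwise disjoint, so 2 is the maximum.

2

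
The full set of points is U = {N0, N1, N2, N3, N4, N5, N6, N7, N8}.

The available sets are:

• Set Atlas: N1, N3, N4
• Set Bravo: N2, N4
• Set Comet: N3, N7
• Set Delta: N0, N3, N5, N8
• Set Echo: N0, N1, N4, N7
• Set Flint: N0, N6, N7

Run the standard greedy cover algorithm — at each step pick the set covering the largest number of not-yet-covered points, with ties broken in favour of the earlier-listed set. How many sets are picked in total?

4

Greedy: pick Delta (covers 4 new) → pick Echo (covers 3 new) → pick Bravo (covers 1 new) → pick Flint (covers 1 new). Total picks: 4.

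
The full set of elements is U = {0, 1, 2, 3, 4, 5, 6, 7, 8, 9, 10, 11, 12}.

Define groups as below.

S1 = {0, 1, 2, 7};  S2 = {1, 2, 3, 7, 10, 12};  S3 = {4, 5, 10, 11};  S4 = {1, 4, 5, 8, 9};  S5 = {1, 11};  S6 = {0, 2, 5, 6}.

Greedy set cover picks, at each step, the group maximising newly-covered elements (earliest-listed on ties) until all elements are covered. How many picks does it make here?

Greedy: pick S2 (covers 6 new) → pick S4 (covers 4 new) → pick S6 (covers 2 new) → pick S3 (covers 1 new). Total picks: 4.

4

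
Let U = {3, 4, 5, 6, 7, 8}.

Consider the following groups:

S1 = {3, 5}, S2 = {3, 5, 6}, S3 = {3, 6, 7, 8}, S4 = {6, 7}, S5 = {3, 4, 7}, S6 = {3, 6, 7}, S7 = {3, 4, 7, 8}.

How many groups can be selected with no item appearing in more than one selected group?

S1, S4 are pairwise disjoint (S1={3,5}; S4={6,7}).
Every remaining group overlaps one of these, and no 3 of the listed groups are pairwise disjoint, so 2 is the maximum.

2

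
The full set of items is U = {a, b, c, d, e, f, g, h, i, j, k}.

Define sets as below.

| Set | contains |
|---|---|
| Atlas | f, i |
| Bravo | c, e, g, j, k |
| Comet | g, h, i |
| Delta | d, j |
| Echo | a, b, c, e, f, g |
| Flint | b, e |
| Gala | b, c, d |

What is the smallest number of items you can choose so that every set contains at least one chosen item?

T = {d, e, i} meets every set (each contains at least one member of T), and |T| = 3.
The sets Comet, Delta, Flint are pairwise disjoint, so any hitting set needs a separate item for each — at least 3. Hence 3 is optimal.

3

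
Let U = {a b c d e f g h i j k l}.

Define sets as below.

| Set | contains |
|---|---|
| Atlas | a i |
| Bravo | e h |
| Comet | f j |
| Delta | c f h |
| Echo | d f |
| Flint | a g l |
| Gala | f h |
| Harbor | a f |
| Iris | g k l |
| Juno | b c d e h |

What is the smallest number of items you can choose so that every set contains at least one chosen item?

4

Take T = {a, f, h, l}. Each listed set contains at least one of these, so T is a hitting set of size 4.
The sets Atlas, Bravo, Comet, Iris are pairwise disjoint, so any hitting set needs a separate item for each — at least 4. Hence 4 is optimal.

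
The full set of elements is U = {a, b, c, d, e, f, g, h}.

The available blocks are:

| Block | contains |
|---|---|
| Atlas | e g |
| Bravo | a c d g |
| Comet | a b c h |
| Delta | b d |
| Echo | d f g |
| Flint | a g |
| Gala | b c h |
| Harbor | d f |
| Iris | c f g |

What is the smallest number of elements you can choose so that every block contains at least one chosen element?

The 3 elements {b, f, g} hit every block.
The blocks Atlas, Comet, Harbor are pairwise disjoint, so any hitting set needs a separate element for each — at least 3. Hence 3 is optimal.

3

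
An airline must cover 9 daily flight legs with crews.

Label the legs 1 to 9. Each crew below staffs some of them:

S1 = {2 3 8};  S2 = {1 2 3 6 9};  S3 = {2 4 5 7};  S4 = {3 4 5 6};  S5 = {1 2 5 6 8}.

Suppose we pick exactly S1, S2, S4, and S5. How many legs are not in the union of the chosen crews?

Union of S1, S2, S4, S5 = {1, 2, 3, 4, 5, 6, 8, 9}.
Not covered: 7 — 1 leg.

1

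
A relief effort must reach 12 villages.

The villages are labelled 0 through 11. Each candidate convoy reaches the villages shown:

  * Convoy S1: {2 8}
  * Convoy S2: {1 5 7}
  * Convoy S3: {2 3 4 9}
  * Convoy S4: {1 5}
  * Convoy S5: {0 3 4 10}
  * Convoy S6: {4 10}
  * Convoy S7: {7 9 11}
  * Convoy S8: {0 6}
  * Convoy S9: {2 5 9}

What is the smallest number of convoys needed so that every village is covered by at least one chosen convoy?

5

Take {S1, S4, S5, S7, S8}. Their union is {0, 1, 2, 3, 4, 5, 6, 7, 8, 9, 10, 11}, which is all 12 villages.
No 4 of the 9 convoys cover everything (all 126 combinations miss at least one village), so 5 is optimal.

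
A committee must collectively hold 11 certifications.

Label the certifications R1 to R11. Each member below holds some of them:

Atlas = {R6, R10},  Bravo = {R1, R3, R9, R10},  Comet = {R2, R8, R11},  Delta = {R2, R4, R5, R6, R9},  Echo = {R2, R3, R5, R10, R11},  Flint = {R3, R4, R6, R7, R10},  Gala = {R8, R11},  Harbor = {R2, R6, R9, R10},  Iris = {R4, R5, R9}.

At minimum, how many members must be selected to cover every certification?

Bravo and Echo and Flint and Gala together: Bravo ∪ Echo ∪ Flint ∪ Gala = {R1, R2, R3, R4, R5, R6, R7, R8, R9, R10, R11} — every certification is covered.
No 3 of the 9 members cover everything (all 84 combinations miss at least one certification), so 4 is optimal.

4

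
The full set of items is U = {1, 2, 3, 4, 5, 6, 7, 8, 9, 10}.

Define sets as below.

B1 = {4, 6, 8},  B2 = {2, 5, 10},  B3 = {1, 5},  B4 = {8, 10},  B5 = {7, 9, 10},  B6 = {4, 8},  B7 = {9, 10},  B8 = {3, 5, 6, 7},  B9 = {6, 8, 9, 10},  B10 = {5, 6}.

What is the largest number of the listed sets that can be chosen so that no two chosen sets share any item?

3

B3, B6, B7 are pairwise disjoint (B3={1,5}; B6={4,8}; B7={9,10}).
Every remaining set overlaps one of these, and no 4 of the listed sets are pairwise disjoint, so 3 is the maximum.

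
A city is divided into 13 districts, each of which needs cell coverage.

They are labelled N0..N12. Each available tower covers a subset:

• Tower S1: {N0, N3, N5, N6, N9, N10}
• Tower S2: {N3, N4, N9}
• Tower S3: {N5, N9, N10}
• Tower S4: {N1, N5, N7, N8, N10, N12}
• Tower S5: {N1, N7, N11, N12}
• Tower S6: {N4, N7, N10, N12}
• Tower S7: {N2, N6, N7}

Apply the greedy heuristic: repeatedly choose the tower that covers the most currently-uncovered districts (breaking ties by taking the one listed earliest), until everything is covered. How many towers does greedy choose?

Greedy: pick S1 (covers 6 new) → pick S4 (covers 4 new) → pick S2 (covers 1 new) → pick S5 (covers 1 new) → pick S7 (covers 1 new). Total picks: 5.

5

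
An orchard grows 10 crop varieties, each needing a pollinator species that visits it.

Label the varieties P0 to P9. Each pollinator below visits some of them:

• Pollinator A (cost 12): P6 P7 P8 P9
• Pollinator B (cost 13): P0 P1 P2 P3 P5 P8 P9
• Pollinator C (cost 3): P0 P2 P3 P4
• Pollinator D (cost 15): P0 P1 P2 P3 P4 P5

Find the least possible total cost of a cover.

A, D together cover every variety (A ∪ D = {P0, P1, P2, P3, P4, P5, P6, P7, P8, P9}); total cost 12 + 15 = 27.
The greedy pick C, A, B costs 28; no covering selection beats 27.

27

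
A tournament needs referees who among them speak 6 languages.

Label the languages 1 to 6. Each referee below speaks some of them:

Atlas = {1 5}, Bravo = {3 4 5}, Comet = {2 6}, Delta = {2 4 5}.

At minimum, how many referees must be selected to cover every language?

Take {Atlas, Bravo, Comet}. Their union is {1, 2, 3, 4, 5, 6}, which is all 6 languages.
Only Atlas contains 1, so Atlas is forced; the remaining 4 languages need at least 2 more referees (each remaining referee adds at most 2) — so at least 3 referees are needed, and 3 is optimal.

3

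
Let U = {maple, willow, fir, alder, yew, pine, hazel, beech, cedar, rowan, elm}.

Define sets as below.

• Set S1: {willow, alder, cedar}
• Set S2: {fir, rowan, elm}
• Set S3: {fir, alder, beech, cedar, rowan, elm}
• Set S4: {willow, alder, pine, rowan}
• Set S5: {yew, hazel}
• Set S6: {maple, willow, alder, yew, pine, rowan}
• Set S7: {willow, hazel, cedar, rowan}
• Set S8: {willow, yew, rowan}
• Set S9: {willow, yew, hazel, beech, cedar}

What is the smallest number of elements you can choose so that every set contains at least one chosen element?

3

H = {hazel, cedar, rowan} meets every set (each contains at least one member of H), and |H| = 3.
The sets S1, S2, S5 are pairwise disjoint, so any hitting set needs a separate element for each — at least 3. Hence 3 is optimal.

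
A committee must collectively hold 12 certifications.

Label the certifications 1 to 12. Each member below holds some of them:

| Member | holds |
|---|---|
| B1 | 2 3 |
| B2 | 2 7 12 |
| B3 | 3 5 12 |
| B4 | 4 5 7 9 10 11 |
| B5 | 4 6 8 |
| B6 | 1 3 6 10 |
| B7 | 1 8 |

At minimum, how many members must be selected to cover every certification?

Take {B2, B4, B6, B7}. Their union is {1, 2, 3, 4, 5, 6, 7, 8, 9, 10, 11, 12}, which is all 12 certifications.
No 3 of the 7 members cover everything (all 35 combinations miss at least one certification), so 4 is optimal.

4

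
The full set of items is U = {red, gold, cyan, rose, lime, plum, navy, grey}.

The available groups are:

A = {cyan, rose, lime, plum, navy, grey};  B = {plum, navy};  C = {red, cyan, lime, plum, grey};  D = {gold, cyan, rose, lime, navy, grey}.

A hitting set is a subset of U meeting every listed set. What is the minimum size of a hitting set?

H = {lime, plum} meets every group (each contains at least one member of H), and |H| = 2.
No single item lies in every group, so at least 2 are needed and 2 is optimal.

2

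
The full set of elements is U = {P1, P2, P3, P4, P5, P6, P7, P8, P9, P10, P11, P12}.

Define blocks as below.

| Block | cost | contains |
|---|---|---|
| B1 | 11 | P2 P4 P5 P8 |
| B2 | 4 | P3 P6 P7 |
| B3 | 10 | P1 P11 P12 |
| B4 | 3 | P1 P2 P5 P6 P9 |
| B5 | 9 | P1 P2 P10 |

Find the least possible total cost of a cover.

37

B1, B2, B3, B4, B5 together cover every element (B1 ∪ B2 ∪ B3 ∪ B4 ∪ B5 = {P1, P2, P3, P4, P5, P6, P7, P8, P9, P10, P11, P12}); total cost 11 + 4 + 10 + 3 + 9 = 37.
No covering selection has total cost below 37.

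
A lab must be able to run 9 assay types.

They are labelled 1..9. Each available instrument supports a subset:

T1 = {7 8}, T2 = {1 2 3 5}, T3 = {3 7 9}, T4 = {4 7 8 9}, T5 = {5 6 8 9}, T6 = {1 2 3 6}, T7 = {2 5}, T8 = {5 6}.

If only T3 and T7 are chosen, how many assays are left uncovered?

4

Union of T3, T7 = {2, 3, 5, 7, 9}.
Not covered: 1, 4, 6, 8 — 4 assays.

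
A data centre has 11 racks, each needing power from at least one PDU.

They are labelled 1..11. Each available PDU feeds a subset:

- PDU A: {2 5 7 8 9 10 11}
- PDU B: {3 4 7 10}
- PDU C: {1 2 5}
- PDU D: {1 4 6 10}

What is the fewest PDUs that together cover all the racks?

A and B and D together: A ∪ B ∪ D = {1, 2, 3, 4, 5, 6, 7, 8, 9, 10, 11} — every rack is covered.
Only B contains 3, so B is forced; the remaining 7 racks need at least 2 more PDUs (each remaining PDU adds at most 5) — so at least 3 PDUs are needed, and 3 is optimal.

3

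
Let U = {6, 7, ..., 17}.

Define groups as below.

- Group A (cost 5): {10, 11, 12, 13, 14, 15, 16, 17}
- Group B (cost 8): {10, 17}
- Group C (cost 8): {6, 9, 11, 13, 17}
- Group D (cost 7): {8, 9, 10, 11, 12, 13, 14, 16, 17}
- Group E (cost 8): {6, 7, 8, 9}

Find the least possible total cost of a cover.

13

A, E together cover every element (A ∪ E = {6, 7, 8, 9, 10, 11, 12, 13, 14, 15, 16, 17}); total cost 5 + 8 = 13.
No covering selection has total cost below 13.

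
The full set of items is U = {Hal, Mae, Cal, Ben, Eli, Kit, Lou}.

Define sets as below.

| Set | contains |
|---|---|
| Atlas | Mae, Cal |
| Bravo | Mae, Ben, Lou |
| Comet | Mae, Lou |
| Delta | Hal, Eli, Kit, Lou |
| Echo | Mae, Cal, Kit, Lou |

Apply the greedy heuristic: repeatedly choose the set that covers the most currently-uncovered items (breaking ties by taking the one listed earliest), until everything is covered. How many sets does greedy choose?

Greedy: pick Delta (covers 4 new) → pick Atlas (covers 2 new) → pick Bravo (covers 1 new). Total picks: 3.

3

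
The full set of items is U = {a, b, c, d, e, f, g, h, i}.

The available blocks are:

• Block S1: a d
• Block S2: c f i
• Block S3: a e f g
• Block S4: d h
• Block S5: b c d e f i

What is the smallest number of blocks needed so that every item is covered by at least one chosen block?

3

Take {S3, S4, S5}. Their union is {a, b, c, d, e, f, g, h, i}, which is all 9 items.
Only S5 contains b, so S5 is forced; the remaining 3 items need at least 2 more blocks (each remaining block adds at most 2) — so at least 3 blocks are needed, and 3 is optimal.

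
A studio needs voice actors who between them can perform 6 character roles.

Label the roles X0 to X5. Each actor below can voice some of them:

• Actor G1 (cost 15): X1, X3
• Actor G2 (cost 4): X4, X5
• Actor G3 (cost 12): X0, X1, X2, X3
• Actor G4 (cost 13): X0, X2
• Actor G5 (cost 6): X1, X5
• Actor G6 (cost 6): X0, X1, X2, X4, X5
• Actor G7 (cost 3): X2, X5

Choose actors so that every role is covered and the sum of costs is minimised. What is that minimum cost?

16

G2, G3 together cover every role (G2 ∪ G3 = {X0, X1, X2, X3, X4, X5}); total cost 4 + 12 = 16.
The greedy pick G6, G3 costs 18; no covering selection beats 16.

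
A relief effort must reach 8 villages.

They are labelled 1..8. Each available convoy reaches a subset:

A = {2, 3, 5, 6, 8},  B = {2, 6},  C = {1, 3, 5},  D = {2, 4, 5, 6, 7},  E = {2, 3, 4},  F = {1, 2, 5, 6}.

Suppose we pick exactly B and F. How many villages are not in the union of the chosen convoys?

4

Union of B, F = {1, 2, 5, 6}.
Not covered: 3, 4, 7, 8 — 4 villages.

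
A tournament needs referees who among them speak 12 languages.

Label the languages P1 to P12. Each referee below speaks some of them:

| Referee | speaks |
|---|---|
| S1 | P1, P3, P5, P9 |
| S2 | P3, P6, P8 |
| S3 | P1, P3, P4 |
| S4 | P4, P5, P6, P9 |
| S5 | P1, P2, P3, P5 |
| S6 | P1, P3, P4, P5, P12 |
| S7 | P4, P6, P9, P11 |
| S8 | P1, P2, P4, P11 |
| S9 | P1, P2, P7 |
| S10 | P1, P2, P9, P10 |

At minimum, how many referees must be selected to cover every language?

Take {S2, S6, S8, S9, S10}. Their union is {P1, P2, P3, P4, P5, P6, P7, P8, P9, P10, P11, P12}, which is all 12 languages.
No 4 of the 10 referees cover everything (all 210 combinations miss at least one language), so 5 is optimal.

5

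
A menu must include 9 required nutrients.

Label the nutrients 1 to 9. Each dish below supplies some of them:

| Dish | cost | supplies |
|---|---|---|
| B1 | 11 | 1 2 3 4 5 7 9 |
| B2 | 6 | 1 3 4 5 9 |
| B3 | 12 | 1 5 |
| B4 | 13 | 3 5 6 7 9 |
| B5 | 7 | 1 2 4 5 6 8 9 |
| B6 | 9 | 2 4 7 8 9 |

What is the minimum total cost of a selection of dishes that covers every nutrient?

18

B1, B5 together cover every nutrient (B1 ∪ B5 = {1, 2, 3, 4, 5, 6, 7, 8, 9}); total cost 11 + 7 = 18.
No covering selection has total cost below 18.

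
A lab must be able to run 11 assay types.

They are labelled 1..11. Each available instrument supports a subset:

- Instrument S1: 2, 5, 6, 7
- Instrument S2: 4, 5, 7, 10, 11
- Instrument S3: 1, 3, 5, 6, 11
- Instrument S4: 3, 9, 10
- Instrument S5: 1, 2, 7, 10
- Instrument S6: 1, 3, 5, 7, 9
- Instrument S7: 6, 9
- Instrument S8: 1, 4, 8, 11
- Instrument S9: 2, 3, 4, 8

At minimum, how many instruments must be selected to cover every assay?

S1 and S4 and S8 together: S1 ∪ S4 ∪ S8 = {1, 2, 3, 4, 5, 6, 7, 8, 9, 10, 11} — every assay is covered.
Each instrument has at most 5 assays, and 2·5 = 10 < 11 — so at least 3 instruments are needed, and 3 is optimal.

3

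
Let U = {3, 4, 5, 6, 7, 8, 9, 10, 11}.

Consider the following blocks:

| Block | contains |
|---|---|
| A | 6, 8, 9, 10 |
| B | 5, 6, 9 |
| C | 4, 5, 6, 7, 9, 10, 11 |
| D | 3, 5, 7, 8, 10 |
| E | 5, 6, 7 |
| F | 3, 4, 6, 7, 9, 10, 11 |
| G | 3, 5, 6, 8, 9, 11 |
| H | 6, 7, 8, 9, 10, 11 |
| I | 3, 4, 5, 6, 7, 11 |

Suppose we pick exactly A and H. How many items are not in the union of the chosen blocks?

Union of A, H = {6, 7, 8, 9, 10, 11}.
Not covered: 3, 4, 5 — 3 items.

3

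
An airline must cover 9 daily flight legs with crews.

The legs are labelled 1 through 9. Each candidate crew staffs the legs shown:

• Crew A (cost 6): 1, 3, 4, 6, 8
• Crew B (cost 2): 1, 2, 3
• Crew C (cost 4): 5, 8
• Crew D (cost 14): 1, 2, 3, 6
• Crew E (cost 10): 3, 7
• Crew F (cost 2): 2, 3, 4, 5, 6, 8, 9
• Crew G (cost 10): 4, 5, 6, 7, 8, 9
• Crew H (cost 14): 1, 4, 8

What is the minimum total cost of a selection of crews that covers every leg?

B, G together cover every leg (B ∪ G = {1, 2, 3, 4, 5, 6, 7, 8, 9}); total cost 2 + 10 = 12.
The greedy pick F, B, E costs 14; no covering selection beats 12.

12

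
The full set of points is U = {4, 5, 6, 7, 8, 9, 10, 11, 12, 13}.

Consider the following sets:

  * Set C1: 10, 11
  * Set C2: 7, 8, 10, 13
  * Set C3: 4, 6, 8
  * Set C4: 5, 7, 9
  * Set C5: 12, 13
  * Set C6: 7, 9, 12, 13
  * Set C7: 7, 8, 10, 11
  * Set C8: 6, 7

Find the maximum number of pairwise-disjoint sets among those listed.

4

C1, C3, C4, C5 are pairwise disjoint (C1={10,11}; C3={4,6,8}; C4={5,7,9}; C5={12,13}).
Every remaining set overlaps one of these, and no 5 of the listed sets are pairwise disjoint, so 4 is the maximum.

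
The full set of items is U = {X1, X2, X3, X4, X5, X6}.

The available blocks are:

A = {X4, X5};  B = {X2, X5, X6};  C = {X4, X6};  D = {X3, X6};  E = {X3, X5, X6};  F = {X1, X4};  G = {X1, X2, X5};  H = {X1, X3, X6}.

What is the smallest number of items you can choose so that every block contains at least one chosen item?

The 3 items {X2, X4, X6} hit every block.
No choice of 2 items meets every block, so 3 is the minimum.

3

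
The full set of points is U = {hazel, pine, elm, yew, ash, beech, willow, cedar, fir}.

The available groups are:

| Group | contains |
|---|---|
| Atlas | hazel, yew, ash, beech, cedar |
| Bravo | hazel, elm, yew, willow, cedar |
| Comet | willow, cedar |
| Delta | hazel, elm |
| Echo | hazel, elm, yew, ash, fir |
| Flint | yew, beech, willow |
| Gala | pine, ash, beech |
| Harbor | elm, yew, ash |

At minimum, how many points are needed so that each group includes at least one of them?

H = {elm, beech, willow} meets every group (each contains at least one member of H), and |H| = 3.
The groups Comet, Delta, Gala are pairwise disjoint, so any hitting set needs a separate point for each — at least 3. Hence 3 is optimal.

3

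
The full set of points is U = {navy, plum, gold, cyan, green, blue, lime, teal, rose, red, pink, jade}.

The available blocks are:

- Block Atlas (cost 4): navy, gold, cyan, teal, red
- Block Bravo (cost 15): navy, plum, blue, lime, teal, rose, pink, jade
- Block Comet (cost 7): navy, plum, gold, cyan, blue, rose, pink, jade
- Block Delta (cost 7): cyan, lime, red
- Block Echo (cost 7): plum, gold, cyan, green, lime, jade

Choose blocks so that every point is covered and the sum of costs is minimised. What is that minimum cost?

18

Atlas, Comet, Echo together cover every point (Atlas ∪ Comet ∪ Echo = {navy, plum, gold, cyan, green, blue, lime, teal, rose, red, pink, jade}); total cost 4 + 7 + 7 = 18.
No covering selection has total cost below 18.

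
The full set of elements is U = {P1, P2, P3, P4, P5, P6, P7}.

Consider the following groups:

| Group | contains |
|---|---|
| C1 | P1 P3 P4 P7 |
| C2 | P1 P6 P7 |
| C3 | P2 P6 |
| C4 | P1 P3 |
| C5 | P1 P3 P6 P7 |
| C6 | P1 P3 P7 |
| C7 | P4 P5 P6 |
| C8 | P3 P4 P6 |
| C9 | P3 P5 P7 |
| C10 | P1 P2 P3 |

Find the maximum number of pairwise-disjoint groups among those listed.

C7, C10 are pairwise disjoint (C7={P4,P5,P6}; C10={P1,P2,P3}).
Every remaining group overlaps one of these, and no 3 of the listed groups are pairwise disjoint, so 2 is the maximum.

2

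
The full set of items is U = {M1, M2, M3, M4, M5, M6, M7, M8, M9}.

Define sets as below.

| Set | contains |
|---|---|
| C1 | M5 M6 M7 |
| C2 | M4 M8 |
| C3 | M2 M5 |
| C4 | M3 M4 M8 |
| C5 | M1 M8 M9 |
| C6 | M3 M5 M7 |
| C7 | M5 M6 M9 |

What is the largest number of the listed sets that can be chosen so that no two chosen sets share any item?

2

C5, C6 are pairwise disjoint (C5={M1,M8,M9}; C6={M3,M5,M7}).
Every remaining set overlaps one of these, and no 3 of the listed sets are pairwise disjoint, so 2 is the maximum.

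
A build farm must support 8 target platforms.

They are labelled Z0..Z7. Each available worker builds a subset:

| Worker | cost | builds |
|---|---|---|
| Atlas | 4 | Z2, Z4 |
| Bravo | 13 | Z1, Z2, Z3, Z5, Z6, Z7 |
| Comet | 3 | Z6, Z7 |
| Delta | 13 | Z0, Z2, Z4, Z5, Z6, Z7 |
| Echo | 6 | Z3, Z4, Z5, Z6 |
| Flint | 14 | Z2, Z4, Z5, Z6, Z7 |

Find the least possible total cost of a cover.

Bravo, Delta together cover every platform (Bravo ∪ Delta = {Z0, Z1, Z2, Z3, Z4, Z5, Z6, Z7}); total cost 13 + 13 = 26.
The greedy pick Comet, Atlas, Echo, Bravo, Delta costs 39; no covering selection beats 26.

26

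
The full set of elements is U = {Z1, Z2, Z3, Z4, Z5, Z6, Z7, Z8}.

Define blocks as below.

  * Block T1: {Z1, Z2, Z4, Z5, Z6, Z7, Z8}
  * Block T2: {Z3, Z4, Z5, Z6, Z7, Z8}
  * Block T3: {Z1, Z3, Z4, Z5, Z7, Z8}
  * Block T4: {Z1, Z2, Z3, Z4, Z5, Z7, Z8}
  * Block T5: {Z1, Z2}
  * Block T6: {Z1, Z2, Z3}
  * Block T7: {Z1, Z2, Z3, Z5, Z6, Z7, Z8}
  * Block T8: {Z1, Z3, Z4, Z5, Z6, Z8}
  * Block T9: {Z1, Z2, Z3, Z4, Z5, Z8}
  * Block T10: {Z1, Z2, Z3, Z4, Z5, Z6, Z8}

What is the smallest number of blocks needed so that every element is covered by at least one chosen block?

T1 and T4 cover everything between them: the union {Z1, Z2, Z3, Z4, Z5, Z6, Z7, Z8} is all of U.
No single block has all 8 elements (the largest, T1, has 7), so 2 is optimal.

2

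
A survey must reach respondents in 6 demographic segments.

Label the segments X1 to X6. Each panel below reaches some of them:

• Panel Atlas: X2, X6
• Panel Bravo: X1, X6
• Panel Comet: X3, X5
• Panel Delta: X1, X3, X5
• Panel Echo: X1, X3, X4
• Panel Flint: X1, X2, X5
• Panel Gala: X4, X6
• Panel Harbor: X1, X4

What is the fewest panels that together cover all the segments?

3

Echo and Flint and Gala together: Echo ∪ Flint ∪ Gala = {X1, X2, X3, X4, X5, X6} — every segment is covered.
No 2 of the 8 panels cover everything (all 28 combinations miss at least one segment), so 3 is optimal.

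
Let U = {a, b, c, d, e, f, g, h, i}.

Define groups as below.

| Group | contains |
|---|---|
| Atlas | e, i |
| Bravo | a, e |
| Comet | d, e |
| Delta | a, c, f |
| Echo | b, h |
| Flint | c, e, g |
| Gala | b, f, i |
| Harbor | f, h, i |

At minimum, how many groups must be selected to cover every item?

5

Bravo and Comet and Echo and Flint and Gala together: Bravo ∪ Comet ∪ Echo ∪ Flint ∪ Gala = {a, b, c, d, e, f, g, h, i} — every item is covered.
No 4 of the 8 groups cover everything (all 70 combinations miss at least one item), so 5 is optimal.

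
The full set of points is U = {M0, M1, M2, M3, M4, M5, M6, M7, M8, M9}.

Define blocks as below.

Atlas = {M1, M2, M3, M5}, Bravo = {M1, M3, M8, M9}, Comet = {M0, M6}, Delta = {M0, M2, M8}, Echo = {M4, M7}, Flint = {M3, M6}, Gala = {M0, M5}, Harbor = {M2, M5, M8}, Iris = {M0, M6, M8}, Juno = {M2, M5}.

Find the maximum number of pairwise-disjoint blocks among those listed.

Bravo, Comet, Echo, Juno are pairwise disjoint (Bravo={M1,M3,M8,M9}; Comet={M0,M6}; Echo={M4,M7}; Juno={M2,M5}).
Every remaining block overlaps one of these, and no 5 of the listed blocks are pairwise disjoint, so 4 is the maximum.

4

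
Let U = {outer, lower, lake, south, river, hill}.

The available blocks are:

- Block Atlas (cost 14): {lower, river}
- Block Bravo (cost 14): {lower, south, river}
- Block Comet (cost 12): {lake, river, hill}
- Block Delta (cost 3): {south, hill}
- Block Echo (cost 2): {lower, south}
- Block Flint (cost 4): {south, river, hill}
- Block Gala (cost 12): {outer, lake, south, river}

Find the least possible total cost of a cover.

17

Delta, Echo, Gala together cover every item (Delta ∪ Echo ∪ Gala = {outer, lower, lake, south, river, hill}); total cost 3 + 2 + 12 = 17.
The greedy pick Echo, Flint, Gala costs 18; no covering selection beats 17.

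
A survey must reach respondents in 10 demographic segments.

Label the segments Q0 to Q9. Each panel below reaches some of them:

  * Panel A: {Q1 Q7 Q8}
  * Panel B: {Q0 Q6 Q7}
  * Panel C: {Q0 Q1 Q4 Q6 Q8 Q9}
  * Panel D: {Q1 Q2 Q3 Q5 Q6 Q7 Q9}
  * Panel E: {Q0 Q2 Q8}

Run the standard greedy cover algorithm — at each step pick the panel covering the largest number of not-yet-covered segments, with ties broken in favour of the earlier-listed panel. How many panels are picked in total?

Greedy: pick D (covers 7 new) → pick C (covers 3 new). Total picks: 2.

2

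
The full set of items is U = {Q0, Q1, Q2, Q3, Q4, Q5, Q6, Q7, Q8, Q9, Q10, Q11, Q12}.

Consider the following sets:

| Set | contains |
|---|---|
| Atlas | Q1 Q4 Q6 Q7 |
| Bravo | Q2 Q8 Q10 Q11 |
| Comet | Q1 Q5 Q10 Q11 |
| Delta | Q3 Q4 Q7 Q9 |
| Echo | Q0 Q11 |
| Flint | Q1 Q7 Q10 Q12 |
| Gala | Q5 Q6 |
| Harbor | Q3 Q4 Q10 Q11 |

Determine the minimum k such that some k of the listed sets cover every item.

Bravo, Delta, Echo, Flint, and Gala cover everything between them: the union {Q0, Q1, Q2, Q3, Q4, Q5, Q6, Q7, Q8, Q9, Q10, Q11, Q12} is all of U.
No 4 of the 8 sets cover everything (all 70 combinations miss at least one item), so 5 is optimal.

5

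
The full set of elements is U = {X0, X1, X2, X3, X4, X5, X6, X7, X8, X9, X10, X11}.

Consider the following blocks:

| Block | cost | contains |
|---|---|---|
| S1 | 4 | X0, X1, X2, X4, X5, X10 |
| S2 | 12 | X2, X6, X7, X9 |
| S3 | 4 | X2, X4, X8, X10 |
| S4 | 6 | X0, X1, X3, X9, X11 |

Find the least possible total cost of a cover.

S1, S2, S3, S4 together cover every element (S1 ∪ S2 ∪ S3 ∪ S4 = {X0, X1, X2, X3, X4, X5, X6, X7, X8, X9, X10, X11}); total cost 4 + 12 + 4 + 6 = 26.
No covering selection has total cost below 26.

26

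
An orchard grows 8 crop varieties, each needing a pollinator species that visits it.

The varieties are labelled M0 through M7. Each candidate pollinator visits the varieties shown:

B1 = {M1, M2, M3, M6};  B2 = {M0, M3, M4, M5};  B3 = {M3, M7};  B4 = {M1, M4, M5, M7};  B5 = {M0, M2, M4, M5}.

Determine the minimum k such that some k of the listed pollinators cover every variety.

Take {B1, B2, B4}. Their union is {M0, M1, M2, M3, M4, M5, M6, M7}, which is all 8 varieties.
Only B1 contains M6, so B1 is forced; the remaining 4 varieties need at least 2 more pollinators (each remaining pollinator adds at most 3) — so at least 3 pollinators are needed, and 3 is optimal.

3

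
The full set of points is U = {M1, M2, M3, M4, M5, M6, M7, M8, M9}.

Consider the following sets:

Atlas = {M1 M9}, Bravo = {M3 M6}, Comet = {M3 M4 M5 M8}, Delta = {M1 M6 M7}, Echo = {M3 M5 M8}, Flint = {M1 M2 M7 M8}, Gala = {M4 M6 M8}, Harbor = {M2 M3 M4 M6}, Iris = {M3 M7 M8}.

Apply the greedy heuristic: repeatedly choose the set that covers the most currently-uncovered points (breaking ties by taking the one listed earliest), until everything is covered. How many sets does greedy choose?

4

Greedy: pick Comet (covers 4 new) → pick Delta (covers 3 new) → pick Atlas (covers 1 new) → pick Flint (covers 1 new). Total picks: 4.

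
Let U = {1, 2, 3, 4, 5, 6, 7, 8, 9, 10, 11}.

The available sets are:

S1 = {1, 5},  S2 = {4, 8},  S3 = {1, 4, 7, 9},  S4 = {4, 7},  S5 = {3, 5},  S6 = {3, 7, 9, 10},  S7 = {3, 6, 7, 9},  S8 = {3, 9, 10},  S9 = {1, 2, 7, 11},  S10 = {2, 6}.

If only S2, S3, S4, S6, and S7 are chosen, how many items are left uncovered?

Union of S2, S3, S4, S6, S7 = {1, 3, 4, 6, 7, 8, 9, 10}.
Not covered: 2, 5, 11 — 3 items.

3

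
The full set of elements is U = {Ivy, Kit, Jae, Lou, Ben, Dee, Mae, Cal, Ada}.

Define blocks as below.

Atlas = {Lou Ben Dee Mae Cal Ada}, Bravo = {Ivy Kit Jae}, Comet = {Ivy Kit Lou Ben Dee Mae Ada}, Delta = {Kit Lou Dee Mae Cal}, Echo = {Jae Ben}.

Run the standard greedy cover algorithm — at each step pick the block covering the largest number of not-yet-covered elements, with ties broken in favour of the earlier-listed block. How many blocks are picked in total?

3

Greedy: pick Comet (covers 7 new) → pick Atlas (covers 1 new) → pick Bravo (covers 1 new). Total picks: 3.
(The true minimum cover uses only 2 blocks, so greedy is not optimal here.)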